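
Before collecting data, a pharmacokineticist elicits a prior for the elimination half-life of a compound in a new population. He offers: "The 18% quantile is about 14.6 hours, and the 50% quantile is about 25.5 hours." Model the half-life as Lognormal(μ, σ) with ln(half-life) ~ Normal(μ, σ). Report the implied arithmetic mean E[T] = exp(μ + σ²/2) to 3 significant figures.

E[T] ≈ 30.7 hours

If T ~ Lognormal(μ,σ) then ln T ~ Normal(μ,σ), so the p-quantile of ln T is μ + z_p·σ.
ln(14.6) = 2.681 and ln(25.5) = 3.239; z_{0.18} = -0.9154, z_{0.5} = 0.
σ = (3.239 − 2.681)/(0 − (-0.9154)) = 0.609.
μ = 2.681 − (-0.9154)·0.609 = 3.239.
E[T] = exp(μ + σ²/2) = exp(3.239 + 0.1856) = 30.7 hours.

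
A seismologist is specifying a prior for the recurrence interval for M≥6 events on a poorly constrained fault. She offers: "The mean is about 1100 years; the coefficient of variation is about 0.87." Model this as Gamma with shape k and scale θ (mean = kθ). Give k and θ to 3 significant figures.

k ≈ 1.32, θ ≈ 833

For Gamma(k, scale θ): mean = kθ, variance = kθ², so CV = 1/√k.
CV = 0.87, hence k = 1/CV² = 1.32.
Then θ = mean/k = 1100/1.32 = 833.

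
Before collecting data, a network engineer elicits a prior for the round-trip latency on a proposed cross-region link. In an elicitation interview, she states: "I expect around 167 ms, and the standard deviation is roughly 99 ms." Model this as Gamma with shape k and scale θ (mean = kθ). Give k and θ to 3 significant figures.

k ≈ 2.85, θ ≈ 58.7

For Gamma(k, scale θ): mean = kθ, variance = kθ², so CV = 1/√k.
CV = SD/mean = 99/167 = 0.5928, hence k = 1/CV² = 2.85.
Then θ = mean/k = 167/2.85 = 58.7.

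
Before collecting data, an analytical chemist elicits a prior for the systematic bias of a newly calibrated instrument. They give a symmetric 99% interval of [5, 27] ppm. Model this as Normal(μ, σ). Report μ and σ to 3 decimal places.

μ = 16.000, σ = 4.270

A symmetric 99% interval runs μ ± z·σ with z = 2.576.
Half-width = 11, so σ = 11/2.576 = 4.270.
μ is the interval midpoint, 16.000.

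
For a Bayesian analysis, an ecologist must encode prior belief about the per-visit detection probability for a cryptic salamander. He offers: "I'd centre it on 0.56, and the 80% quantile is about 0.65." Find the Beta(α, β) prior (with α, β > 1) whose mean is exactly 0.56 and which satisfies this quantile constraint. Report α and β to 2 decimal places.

With mean 0.56 fixed, write α = 0.56s, β = 0.44s where s = α+β.
Need P(θ < 0.65) = 0.8 under Beta(0.56s, 0.44s). Normal approximation: (q−m)/√(m(1−m)/s) ≈ z_{0.8} = 0.842, so s ≈ 0.56·0.44·(0.842)²/(0.65−0.56)² = 21.5.
At s = 21.5: P(θ<0.65) ≈ 0.798. Adjusting to match 0.8 gives s ≈ 21.90.
So α = 0.56·21.90 ≈ 12.27, β = 0.44·21.90 ≈ 9.64.

α ≈ 12.27, β ≈ 9.64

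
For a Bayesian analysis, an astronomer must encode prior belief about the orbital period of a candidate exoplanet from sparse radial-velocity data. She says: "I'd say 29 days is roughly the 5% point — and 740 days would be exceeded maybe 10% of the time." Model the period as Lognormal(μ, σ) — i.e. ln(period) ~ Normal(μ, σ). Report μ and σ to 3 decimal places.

μ ≈ 5.188, σ ≈ 1.107

If T ~ Lognormal(μ,σ) then ln T ~ Normal(μ,σ), so the p-quantile of ln T is μ + z_p·σ.
ln(29) = 3.367 and ln(740) = 6.607; z_{0.05} = -1.645, z_{0.9} = 1.282.
σ = (6.607 − 3.367)/(1.282 − (-1.645)) = 1.107.
μ = 3.367 − (-1.645)·1.107 = 5.188.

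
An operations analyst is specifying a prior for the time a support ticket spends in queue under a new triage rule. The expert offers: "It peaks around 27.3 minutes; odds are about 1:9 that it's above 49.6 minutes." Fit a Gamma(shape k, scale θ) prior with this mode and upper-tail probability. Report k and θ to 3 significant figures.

k ≈ 6.34, θ ≈ 5.11

Gamma(k,θ) with k>1 has mode (k−1)θ, so θ = 27.3/(k−1).
Need P(X < 49.6) = 0.9 with θ tied to k this way. Start at k = 2, θ = 27.3: P(X<49.6) ≈ 0.542.
Too low — raise k to concentrate. Iterating converges to k ≈ 6.34.
Then θ = 27.3/(6.34−1) ≈ 5.11.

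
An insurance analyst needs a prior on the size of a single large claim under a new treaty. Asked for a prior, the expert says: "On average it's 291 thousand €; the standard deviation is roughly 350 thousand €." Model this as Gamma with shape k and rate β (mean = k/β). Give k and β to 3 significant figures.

k ≈ 0.691, β ≈ 0.00238

For Gamma(k, rate β): mean = k/β, variance = k/β², so CV = 1/√k.
CV = SD/mean = 350/291 = 1.203, hence k = 1/CV² = 0.691.
Then β = k/mean = 0.691/291 = 0.00238.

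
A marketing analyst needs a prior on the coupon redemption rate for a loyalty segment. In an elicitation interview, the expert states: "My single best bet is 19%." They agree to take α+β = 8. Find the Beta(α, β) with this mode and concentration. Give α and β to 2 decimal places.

α = 2.14, β = 5.86

For α,β > 1 the Beta mode is (α−1)/(α+β−2). With α+β = 8, the mode is (α−1)/6.
Set (α−1)/6 = 0.19 → α = 1 + 0.19·6 = 2.14.
β = 8 − α = 5.86.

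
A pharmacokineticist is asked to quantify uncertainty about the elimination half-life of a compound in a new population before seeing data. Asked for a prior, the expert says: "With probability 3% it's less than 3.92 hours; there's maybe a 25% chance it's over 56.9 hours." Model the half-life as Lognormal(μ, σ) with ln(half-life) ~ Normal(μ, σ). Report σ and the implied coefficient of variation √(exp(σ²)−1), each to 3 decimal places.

σ ≈ 1.047, CV ≈ 1.412

If T ~ Lognormal(μ,σ) then ln T ~ Normal(μ,σ), so the p-quantile of ln T is μ + z_p·σ.
ln(3.92) = 1.366 and ln(56.9) = 4.041; z_{0.03} = -1.881, z_{0.75} = 0.6745.
σ = (4.041 − 1.366)/(0.6745 − (-1.881)) = 1.047.
μ = 1.366 − (-1.881)·1.047 = 3.335.
CV = √(exp(σ²)−1) = √(exp(1.0961)−1) = 1.412.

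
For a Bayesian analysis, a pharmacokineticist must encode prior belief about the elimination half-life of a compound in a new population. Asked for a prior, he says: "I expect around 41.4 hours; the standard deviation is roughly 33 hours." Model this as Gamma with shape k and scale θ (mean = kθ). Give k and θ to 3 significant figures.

For Gamma(k, scale θ): mean = kθ, variance = kθ², so CV = 1/√k.
CV = SD/mean = 33/41.4 = 0.7971, hence k = 1/CV² = 1.57.
Then θ = mean/k = 41.4/1.57 = 26.3.

k ≈ 1.57, θ ≈ 26.3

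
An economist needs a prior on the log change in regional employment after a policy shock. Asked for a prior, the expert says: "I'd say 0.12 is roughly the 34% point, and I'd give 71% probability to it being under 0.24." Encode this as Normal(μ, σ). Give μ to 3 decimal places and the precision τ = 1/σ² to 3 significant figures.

The p-quantile of Normal(μ,σ) is μ + z_p·σ, with z_{0.34} = -0.4125 and z_{0.71} = 0.5534.
Eliminate σ: μ = (z₂·x₁ − z₁·x₂)/(z₂ − z₁) = (0.5534·0.12 − (-0.4125)·0.24)/0.9658 = 0.171.
Then σ = (x₂ − x₁)/(z₂ − z₁) = (0.24 − 0.12)/0.9658 = 0.124.
Precision τ = 1/σ² = 1/0.1242² = 64.8.

μ = 0.171, τ = 64.8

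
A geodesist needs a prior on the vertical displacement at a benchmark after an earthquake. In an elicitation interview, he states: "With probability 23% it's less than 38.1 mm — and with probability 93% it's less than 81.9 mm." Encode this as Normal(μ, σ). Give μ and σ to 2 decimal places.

The p-quantile of Normal(μ,σ) is μ + z_p·σ, with z_{0.23} = -0.7388 and z_{0.93} = 1.476.
Eliminate σ: μ = (z₂·x₁ − z₁·x₂)/(z₂ − z₁) = (1.476·38.1 − (-0.7388)·81.9)/2.215 = 52.71.
Then σ = (x₂ − x₁)/(z₂ − z₁) = (81.9 − 38.1)/2.215 = 19.78.

μ = 52.71, σ = 19.78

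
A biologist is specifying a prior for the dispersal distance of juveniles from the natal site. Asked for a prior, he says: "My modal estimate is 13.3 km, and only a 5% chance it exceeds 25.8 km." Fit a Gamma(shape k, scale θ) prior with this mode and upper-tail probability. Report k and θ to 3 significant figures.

k ≈ 7.32, θ ≈ 2.1

Gamma(k,θ) with k>1 has mode (k−1)θ, so θ = 13.3/(k−1).
Need P(X < 25.8) = 0.95 with θ tied to k this way. Start at k = 2, θ = 13.3: P(X<25.8) ≈ 0.577.
Too low — raise k to concentrate. Iterating converges to k ≈ 7.32.
Then θ = 13.3/(7.32−1) ≈ 2.1.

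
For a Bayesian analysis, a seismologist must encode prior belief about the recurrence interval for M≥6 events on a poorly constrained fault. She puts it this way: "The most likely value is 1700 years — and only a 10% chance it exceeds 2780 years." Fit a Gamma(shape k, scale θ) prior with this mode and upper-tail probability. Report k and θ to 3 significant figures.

k ≈ 8.79, θ ≈ 218

Gamma(k,θ) with k>1 has mode (k−1)θ, so θ = 1700/(k−1).
Need P(X < 2780) = 0.9 with θ tied to k this way. Start at k = 2, θ = 1700: P(X<2780) ≈ 0.486.
Too low — raise k to concentrate. Iterating converges to k ≈ 8.79.
Then θ = 1700/(8.79−1) ≈ 218.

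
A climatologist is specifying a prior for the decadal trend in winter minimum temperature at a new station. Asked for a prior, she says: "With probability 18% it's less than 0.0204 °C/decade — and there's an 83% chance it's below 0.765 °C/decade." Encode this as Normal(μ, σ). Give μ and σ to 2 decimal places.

For Normal(μ,σ), the p-quantile is μ + z_p·σ. Here z_{0.18} = -0.9154, z_{0.83} = 0.9542.
So 0.0204 = μ − 0.9154σ and 0.765 = μ + 0.9542σ.
Subtracting: σ = (0.765 − 0.0204)/(0.9542 − (-0.9154)) = 0.40.
Then μ = 0.0204 − (-0.9154)·0.40 = 0.38.

μ = 0.38, σ = 0.40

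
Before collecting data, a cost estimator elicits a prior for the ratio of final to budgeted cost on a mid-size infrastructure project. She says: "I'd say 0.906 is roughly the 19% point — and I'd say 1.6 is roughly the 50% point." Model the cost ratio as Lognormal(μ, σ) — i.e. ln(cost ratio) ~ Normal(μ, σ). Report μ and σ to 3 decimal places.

μ ≈ 0.470, σ ≈ 0.648

If T ~ Lognormal(μ,σ) then ln T ~ Normal(μ,σ), so the p-quantile of ln T is μ + z_p·σ.
ln(0.906) = -0.09872 and ln(1.6) = 0.47; z_{0.19} = -0.8779, z_{0.5} = 0.
σ = (0.47 − -0.09872)/(0 − (-0.8779)) = 0.648.
μ = -0.09872 − (-0.8779)·0.648 = 0.470.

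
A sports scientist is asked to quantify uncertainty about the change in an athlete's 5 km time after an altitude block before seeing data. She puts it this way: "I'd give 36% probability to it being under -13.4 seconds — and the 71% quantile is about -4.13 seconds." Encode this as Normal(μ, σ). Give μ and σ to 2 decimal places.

μ = -9.76, σ = 10.17

For Normal(μ,σ), the p-quantile is μ + z_p·σ. Here z_{0.36} = -0.3585, z_{0.71} = 0.5534.
So -13.4 = μ − 0.3585σ and -4.13 = μ + 0.5534σ.
Subtracting: σ = (-4.13 − -13.4)/(0.5534 − (-0.3585)) = 10.17.
Then μ = -13.4 − (-0.3585)·10.17 = -9.76.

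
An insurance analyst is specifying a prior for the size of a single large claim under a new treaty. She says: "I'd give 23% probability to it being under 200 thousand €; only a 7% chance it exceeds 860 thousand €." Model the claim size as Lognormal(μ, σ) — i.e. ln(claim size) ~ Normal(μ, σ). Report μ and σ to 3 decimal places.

μ ≈ 5.785, σ ≈ 0.659

If T ~ Lognormal(μ,σ) then ln T ~ Normal(μ,σ), so the p-quantile of ln T is μ + z_p·σ.
ln(200) = 5.298 and ln(860) = 6.757; z_{0.23} = -0.7388, z_{0.93} = 1.476.
σ = (6.757 − 5.298)/(1.476 − (-0.7388)) = 0.659.
μ = 5.298 − (-0.7388)·0.659 = 5.785.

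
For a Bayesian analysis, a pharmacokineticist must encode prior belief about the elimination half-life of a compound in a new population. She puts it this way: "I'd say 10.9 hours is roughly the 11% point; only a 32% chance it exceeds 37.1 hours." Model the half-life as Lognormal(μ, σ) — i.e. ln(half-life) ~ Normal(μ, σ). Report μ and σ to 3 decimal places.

If T ~ Lognormal(μ,σ) then ln T ~ Normal(μ,σ), so the p-quantile of ln T is μ + z_p·σ.
ln(10.9) = 2.389 and ln(37.1) = 3.614; z_{0.11} = -1.227, z_{0.68} = 0.4677.
σ = (3.614 − 2.389)/(0.4677 − (-1.227)) = 0.723.
μ = 2.389 − (-1.227)·0.723 = 3.275.

μ ≈ 3.275, σ ≈ 0.723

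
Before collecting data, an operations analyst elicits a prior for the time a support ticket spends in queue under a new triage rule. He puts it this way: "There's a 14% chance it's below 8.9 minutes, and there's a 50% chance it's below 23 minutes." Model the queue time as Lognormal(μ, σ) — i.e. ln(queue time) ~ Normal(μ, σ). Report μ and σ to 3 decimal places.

μ ≈ 3.135, σ ≈ 0.879

If T ~ Lognormal(μ,σ) then ln T ~ Normal(μ,σ), so the p-quantile of ln T is μ + z_p·σ.
ln(8.9) = 2.186 and ln(23) = 3.135; z_{0.14} = -1.08, z_{0.5} = 0.
σ = (3.135 − 2.186)/(0 − (-1.08)) = 0.879.
μ = 2.186 − (-1.08)·0.879 = 3.135.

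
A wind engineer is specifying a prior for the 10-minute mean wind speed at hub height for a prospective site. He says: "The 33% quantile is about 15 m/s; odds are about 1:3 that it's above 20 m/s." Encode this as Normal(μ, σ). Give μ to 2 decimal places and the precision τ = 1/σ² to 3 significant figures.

For Normal(μ,σ), the p-quantile is μ + z_p·σ. Here z_{0.33} = -0.4399, z_{0.75} = 0.6745.
So 15 = μ − 0.4399σ and 20 = μ + 0.6745σ.
Subtracting: σ = (20 − 15)/(0.6745 − (-0.4399)) = 4.49.
Then μ = 15 − (-0.4399)·4.49 = 16.97.
Precision τ = 1/σ² = 1/4.487² = 0.0497.

μ = 16.97, τ = 0.0497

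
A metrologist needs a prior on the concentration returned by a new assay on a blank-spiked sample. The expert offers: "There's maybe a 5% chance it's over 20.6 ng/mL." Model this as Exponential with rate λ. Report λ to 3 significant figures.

P(T > 20.6) = e^(−λ·20.6) = 0.05, so λ = −ln(0.05)/20.6 = 0.145.

λ ≈ 0.145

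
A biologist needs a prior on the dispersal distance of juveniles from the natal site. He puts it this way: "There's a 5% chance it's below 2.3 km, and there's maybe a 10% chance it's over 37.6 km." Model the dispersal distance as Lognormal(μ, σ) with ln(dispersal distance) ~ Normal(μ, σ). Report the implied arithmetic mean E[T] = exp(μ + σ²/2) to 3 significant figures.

If T ~ Lognormal(μ,σ) then ln T ~ Normal(μ,σ), so the p-quantile of ln T is μ + z_p·σ.
ln(2.3) = 0.8329 and ln(37.6) = 3.627; z_{0.05} = -1.645, z_{0.9} = 1.282.
σ = (3.627 − 0.8329)/(1.282 − (-1.645)) = 0.955.
μ = 0.8329 − (-1.645)·0.955 = 2.403.
E[T] = exp(μ + σ²/2) = exp(2.403 + 0.4558) = 17.4 km.

E[T] ≈ 17.4 km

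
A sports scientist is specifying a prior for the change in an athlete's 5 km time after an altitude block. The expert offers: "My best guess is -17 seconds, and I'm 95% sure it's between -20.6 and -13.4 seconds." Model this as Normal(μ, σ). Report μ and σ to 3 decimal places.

A symmetric 95% interval runs μ ± z·σ with z = 1.96.
Half-width = 3.6, so σ = 3.6/1.96 = 1.837.
μ is the stated best guess, -17.000.

μ = -17.000, σ = 1.837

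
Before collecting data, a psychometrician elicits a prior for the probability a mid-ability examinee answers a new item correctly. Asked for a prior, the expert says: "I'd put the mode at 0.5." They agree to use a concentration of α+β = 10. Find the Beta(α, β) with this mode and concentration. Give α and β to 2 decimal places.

α = 5.00, β = 5.00

For α,β > 1 the Beta mode is (α−1)/(α+β−2). With α+β = 10, the mode is (α−1)/8.
Set (α−1)/8 = 0.5 → α = 1 + 0.5·8 = 5.00.
β = 10 − α = 5.00.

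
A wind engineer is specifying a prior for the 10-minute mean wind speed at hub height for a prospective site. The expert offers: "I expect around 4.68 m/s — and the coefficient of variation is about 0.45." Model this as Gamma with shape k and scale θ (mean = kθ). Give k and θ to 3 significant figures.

For Gamma(k, scale θ): mean = kθ, variance = kθ², so CV = 1/√k.
CV = 0.45, hence k = 1/CV² = 4.94.
Then θ = mean/k = 4.68/4.94 = 0.948.

k ≈ 4.94, θ ≈ 0.948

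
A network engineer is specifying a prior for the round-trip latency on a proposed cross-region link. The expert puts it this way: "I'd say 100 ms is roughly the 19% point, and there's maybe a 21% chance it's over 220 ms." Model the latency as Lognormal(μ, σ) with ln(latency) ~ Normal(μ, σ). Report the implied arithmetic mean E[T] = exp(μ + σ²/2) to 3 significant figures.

E[T] ≈ 168 ms

If T ~ Lognormal(μ,σ) then ln T ~ Normal(μ,σ), so the p-quantile of ln T is μ + z_p·σ.
ln(100) = 4.605 and ln(220) = 5.394; z_{0.19} = -0.8779, z_{0.79} = 0.8064.
σ = (5.394 − 4.605)/(0.8064 − (-0.8779)) = 0.468.
μ = 4.605 − (-0.8779)·0.468 = 5.016.
E[T] = exp(μ + σ²/2) = exp(5.016 + 0.1096) = 168 ms.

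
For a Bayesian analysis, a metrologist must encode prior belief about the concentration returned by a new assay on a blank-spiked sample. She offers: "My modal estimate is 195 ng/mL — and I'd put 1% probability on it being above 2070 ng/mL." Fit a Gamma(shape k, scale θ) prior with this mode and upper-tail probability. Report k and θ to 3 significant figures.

Gamma(k,θ) with k>1 has mode (k−1)θ, so θ = 195/(k−1).
Need P(X < 2070) = 0.99 with θ tied to k this way. Start at k = 2, θ = 195: P(X<2070) ≈ 1.000.
Too high — lower k to spread out. Iterating converges to k ≈ 1.54.
Then θ = 195/(1.54−1) ≈ 360.

k ≈ 1.54, θ ≈ 360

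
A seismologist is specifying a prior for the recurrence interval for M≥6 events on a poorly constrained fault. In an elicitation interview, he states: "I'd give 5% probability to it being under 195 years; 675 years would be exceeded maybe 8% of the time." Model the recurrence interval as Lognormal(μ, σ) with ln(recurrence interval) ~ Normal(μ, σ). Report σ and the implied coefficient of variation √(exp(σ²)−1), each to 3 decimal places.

σ ≈ 0.407, CV ≈ 0.425

If T ~ Lognormal(μ,σ) then ln T ~ Normal(μ,σ), so the p-quantile of ln T is μ + z_p·σ.
ln(195) = 5.273 and ln(675) = 6.515; z_{0.05} = -1.645, z_{0.92} = 1.405.
σ = (6.515 − 5.273)/(1.405 − (-1.645)) = 0.407.
μ = 5.273 − (-1.645)·0.407 = 5.943.
CV = √(exp(σ²)−1) = √(exp(0.1658)−1) = 0.425.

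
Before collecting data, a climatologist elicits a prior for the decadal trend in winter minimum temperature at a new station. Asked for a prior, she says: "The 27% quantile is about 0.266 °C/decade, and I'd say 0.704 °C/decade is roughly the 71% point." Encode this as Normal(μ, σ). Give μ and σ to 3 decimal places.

μ = 0.496, σ = 0.376

The p-quantile of Normal(μ,σ) is μ + z_p·σ, with z_{0.27} = -0.6128 and z_{0.71} = 0.5534.
Eliminate σ: μ = (z₂·x₁ − z₁·x₂)/(z₂ − z₁) = (0.5534·0.266 − (-0.6128)·0.704)/1.166 = 0.496.
Then σ = (x₂ − x₁)/(z₂ − z₁) = (0.704 − 0.266)/1.166 = 0.376.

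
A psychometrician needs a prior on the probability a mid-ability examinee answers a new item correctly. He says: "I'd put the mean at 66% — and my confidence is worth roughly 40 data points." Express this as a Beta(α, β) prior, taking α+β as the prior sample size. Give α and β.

Under the effective-sample-size interpretation, Beta(α, β) has prior mean α/(α+β) and prior sample size α+β.
So α+β = 40 and α/(α+β) = 0.66, giving α = 0.66·40 = 26.4 and β = 40 − 26.4 = 13.6.

α = 26.4, β = 13.6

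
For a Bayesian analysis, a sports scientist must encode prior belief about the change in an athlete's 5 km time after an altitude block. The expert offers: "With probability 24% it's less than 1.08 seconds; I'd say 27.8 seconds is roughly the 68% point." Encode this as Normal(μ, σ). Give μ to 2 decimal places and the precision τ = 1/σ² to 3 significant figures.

For Normal(μ,σ), the p-quantile is μ + z_p·σ. Here z_{0.24} = -0.7063, z_{0.68} = 0.4677.
So 1.08 = μ − 0.7063σ and 27.8 = μ + 0.4677σ.
Subtracting: σ = (27.8 − 1.08)/(0.4677 − (-0.7063)) = 22.76.
Then μ = 1.08 − (-0.7063)·22.76 = 17.16.
Precision τ = 1/σ² = 1/22.76² = 0.00193.

μ = 17.16, τ = 0.00193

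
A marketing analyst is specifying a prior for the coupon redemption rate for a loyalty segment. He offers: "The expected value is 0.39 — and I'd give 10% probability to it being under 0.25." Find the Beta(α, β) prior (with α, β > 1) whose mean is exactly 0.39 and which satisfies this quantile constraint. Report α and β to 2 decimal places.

With mean 0.39 fixed, write α = 0.39s, β = 0.61s where s = α+β.
Need P(θ < 0.25) = 0.1 under Beta(0.39s, 0.61s). Normal approximation: (q−m)/√(m(1−m)/s) ≈ z_{0.1} = -1.28, so s ≈ 0.39·0.61·(-1.28)²/(0.25−0.39)² = 19.9.
At s = 19.9: P(θ<0.25) ≈ 0.093. Adjusting to match 0.1 gives s ≈ 18.78.
So α = 0.39·18.78 ≈ 7.32, β = 0.61·18.78 ≈ 11.46.

α ≈ 7.32, β ≈ 11.46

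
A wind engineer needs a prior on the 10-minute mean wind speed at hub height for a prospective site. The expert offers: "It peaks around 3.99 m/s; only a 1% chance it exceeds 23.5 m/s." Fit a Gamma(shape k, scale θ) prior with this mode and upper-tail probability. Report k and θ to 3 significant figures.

Gamma(k,θ) with k>1 has mode (k−1)θ, so θ = 3.99/(k−1).
Need P(X < 23.5) = 0.99 with θ tied to k this way. Start at k = 2, θ = 3.99: P(X<23.5) ≈ 0.981.
Too low — raise k to concentrate. Iterating converges to k ≈ 2.18.
Then θ = 3.99/(2.18−1) ≈ 3.37.

k ≈ 2.18, θ ≈ 3.37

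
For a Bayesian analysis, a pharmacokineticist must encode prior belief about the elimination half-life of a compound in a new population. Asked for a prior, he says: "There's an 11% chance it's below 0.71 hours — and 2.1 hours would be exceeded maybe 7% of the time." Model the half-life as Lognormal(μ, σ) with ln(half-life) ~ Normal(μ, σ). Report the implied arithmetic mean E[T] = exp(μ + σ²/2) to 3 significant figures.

If T ~ Lognormal(μ,σ) then ln T ~ Normal(μ,σ), so the p-quantile of ln T is μ + z_p·σ.
ln(0.71) = -0.3425 and ln(2.1) = 0.7419; z_{0.11} = -1.227, z_{0.93} = 1.476.
σ = (0.7419 − -0.3425)/(1.476 − (-1.227)) = 0.401.
μ = -0.3425 − (-1.227)·0.401 = 0.150.
E[T] = exp(μ + σ²/2) = exp(0.150 + 0.0805) = 1.26 hours.

E[T] ≈ 1.26 hours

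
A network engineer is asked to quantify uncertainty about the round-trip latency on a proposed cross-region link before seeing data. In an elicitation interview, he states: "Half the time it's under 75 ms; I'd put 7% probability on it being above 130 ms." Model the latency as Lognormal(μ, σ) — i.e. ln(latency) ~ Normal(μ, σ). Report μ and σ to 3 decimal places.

μ ≈ 4.317, σ ≈ 0.373

If T ~ Lognormal(μ,σ) then ln T ~ Normal(μ,σ), so the p-quantile of ln T is μ + z_p·σ.
ln(75) = 4.317 and ln(130) = 4.868; z_{0.5} = 0, z_{0.93} = 1.476.
σ = (4.868 − 4.317)/(1.476 − (0)) = 0.373.
μ = 4.317 − (0)·0.373 = 4.317.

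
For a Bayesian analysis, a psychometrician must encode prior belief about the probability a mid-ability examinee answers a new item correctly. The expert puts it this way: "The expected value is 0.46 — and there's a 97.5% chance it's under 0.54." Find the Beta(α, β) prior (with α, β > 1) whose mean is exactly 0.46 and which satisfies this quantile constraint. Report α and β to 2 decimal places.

α ≈ 68.80, β ≈ 80.77

With mean 0.46 fixed, write α = 0.46s, β = 0.54s where s = α+β.
Need P(θ < 0.54) = 0.975 under Beta(0.46s, 0.54s). Normal approximation: (q−m)/√(m(1−m)/s) ≈ z_{0.975} = 1.96, so s ≈ 0.46·0.54·(1.96)²/(0.54−0.46)² = 149.1.
At s = 149.1: P(θ<0.54) ≈ 0.975. Adjusting to match 0.975 gives s ≈ 149.57.
So α = 0.46·149.57 ≈ 68.80, β = 0.54·149.57 ≈ 80.77.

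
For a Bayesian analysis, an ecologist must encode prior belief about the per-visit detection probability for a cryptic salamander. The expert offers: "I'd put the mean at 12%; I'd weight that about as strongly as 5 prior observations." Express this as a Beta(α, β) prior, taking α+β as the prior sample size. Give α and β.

Under the effective-sample-size interpretation, Beta(α, β) has prior mean α/(α+β) and prior sample size α+β.
So α+β = 5 and α/(α+β) = 0.12, giving α = 0.12·5 = 0.6 and β = 5 − 0.6 = 4.4.

α = 0.6, β = 4.4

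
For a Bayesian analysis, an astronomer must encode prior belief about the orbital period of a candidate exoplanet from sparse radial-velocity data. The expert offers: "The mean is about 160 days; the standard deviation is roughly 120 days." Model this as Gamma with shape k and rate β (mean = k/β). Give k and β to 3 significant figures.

For Gamma(k, rate β): mean = k/β, variance = k/β², so CV = 1/√k.
CV = SD/mean = 120/160 = 0.75, hence k = 1/CV² = 1.78.
Then β = k/mean = 1.78/160 = 0.0111.

k ≈ 1.78, β ≈ 0.0111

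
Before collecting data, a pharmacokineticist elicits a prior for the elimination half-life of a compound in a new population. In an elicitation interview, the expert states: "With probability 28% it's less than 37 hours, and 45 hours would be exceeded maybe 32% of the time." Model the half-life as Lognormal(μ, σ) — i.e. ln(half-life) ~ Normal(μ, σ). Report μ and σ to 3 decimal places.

If T ~ Lognormal(μ,σ) then ln T ~ Normal(μ,σ), so the p-quantile of ln T is μ + z_p·σ.
ln(37) = 3.611 and ln(45) = 3.807; z_{0.28} = -0.5828, z_{0.68} = 0.4677.
σ = (3.807 − 3.611)/(0.4677 − (-0.5828)) = 0.186.
μ = 3.611 − (-0.5828)·0.186 = 3.720.

μ ≈ 3.720, σ ≈ 0.186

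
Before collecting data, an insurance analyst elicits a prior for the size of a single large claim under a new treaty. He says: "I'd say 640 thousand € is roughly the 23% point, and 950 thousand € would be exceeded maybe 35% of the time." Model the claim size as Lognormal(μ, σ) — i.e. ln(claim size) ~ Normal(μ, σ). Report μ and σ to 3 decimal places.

μ ≈ 6.721, σ ≈ 0.351

If T ~ Lognormal(μ,σ) then ln T ~ Normal(μ,σ), so the p-quantile of ln T is μ + z_p·σ.
ln(640) = 6.461 and ln(950) = 6.856; z_{0.23} = -0.7388, z_{0.65} = 0.3853.
σ = (6.856 − 6.461)/(0.3853 − (-0.7388)) = 0.351.
μ = 6.461 − (-0.7388)·0.351 = 6.721.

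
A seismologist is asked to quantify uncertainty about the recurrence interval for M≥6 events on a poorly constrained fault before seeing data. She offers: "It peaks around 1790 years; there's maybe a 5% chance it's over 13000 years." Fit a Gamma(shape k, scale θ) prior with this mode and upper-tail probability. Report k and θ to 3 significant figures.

k ≈ 1.55, θ ≈ 3260

Gamma(k,θ) with k>1 has mode (k−1)θ, so θ = 1790/(k−1).
Need P(X < 13000) = 0.95 with θ tied to k this way. Start at k = 2, θ = 1790: P(X<13000) ≈ 0.994.
Too high — lower k to spread out. Iterating converges to k ≈ 1.55.
Then θ = 1790/(1.55−1) ≈ 3260.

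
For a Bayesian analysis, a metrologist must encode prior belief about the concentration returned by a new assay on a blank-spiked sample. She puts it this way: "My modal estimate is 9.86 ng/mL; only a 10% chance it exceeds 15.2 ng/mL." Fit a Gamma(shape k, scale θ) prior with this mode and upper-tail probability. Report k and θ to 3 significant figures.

Gamma(k,θ) with k>1 has mode (k−1)θ, so θ = 9.86/(k−1).
Need P(X < 15.2) = 0.9 with θ tied to k this way. Start at k = 2, θ = 9.86: P(X<15.2) ≈ 0.456.
Too low — raise k to concentrate. Iterating converges to k ≈ 11.
Then θ = 9.86/(11−1) ≈ 0.989.

k ≈ 11, θ ≈ 0.989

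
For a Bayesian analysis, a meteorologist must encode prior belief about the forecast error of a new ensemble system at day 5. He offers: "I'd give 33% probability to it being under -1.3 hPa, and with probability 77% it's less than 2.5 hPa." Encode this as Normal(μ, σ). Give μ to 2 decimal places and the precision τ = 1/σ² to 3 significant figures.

μ = 0.12, τ = 0.0962

The p-quantile of Normal(μ,σ) is μ + z_p·σ, with z_{0.33} = -0.4399 and z_{0.77} = 0.7388.
Eliminate σ: μ = (z₂·x₁ − z₁·x₂)/(z₂ − z₁) = (0.7388·-1.3 − (-0.4399)·2.5)/1.179 = 0.12.
Then σ = (x₂ − x₁)/(z₂ − z₁) = (2.5 − -1.3)/1.179 = 3.22.
Precision τ = 1/σ² = 1/3.224² = 0.0962.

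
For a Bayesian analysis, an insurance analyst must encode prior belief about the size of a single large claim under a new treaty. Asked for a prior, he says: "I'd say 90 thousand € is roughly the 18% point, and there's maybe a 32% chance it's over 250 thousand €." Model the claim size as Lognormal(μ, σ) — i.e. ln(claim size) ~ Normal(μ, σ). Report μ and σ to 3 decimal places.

If T ~ Lognormal(μ,σ) then ln T ~ Normal(μ,σ), so the p-quantile of ln T is μ + z_p·σ.
ln(90) = 4.5 and ln(250) = 5.521; z_{0.18} = -0.9154, z_{0.68} = 0.4677.
σ = (5.521 − 4.5)/(0.4677 − (-0.9154)) = 0.739.
μ = 4.5 − (-0.9154)·0.739 = 5.176.

μ ≈ 5.176, σ ≈ 0.739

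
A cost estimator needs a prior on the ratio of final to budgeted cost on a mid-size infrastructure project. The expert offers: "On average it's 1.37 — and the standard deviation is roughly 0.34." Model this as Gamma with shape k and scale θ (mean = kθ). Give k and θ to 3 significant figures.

For Gamma(k, scale θ): mean = kθ, variance = kθ², so CV = 1/√k.
CV = SD/mean = 0.34/1.37 = 0.2482, hence k = 1/CV² = 16.2.
Then θ = mean/k = 1.37/16.2 = 0.0844.

k ≈ 16.2, θ ≈ 0.0844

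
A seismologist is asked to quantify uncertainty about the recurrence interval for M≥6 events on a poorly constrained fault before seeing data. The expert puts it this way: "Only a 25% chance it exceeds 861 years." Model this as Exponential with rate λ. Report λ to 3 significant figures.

λ ≈ 0.00161

P(T > 861.0) = e^(−λ·861.0) = 0.25, so λ = −ln(0.25)/861.0 = 0.00161.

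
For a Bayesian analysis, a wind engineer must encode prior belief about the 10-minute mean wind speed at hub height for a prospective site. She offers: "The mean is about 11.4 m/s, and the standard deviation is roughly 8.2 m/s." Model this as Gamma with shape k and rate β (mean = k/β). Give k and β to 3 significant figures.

k ≈ 1.93, β ≈ 0.17

For Gamma(k, rate β): mean = k/β, variance = k/β², so CV = 1/√k.
CV = SD/mean = 8.2/11.4 = 0.7193, hence k = 1/CV² = 1.93.
Then β = k/mean = 1.93/11.4 = 0.17.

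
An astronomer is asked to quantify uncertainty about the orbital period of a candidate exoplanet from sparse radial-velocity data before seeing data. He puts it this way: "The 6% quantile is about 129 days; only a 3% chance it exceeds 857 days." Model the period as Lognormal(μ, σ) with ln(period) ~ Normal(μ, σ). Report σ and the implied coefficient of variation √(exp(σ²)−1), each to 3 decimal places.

σ ≈ 0.551, CV ≈ 0.596

If T ~ Lognormal(μ,σ) then ln T ~ Normal(μ,σ), so the p-quantile of ln T is μ + z_p·σ.
ln(129) = 4.86 and ln(857) = 6.753; z_{0.06} = -1.555, z_{0.97} = 1.881.
σ = (6.753 − 4.86)/(1.881 − (-1.555)) = 0.551.
μ = 4.86 − (-1.555)·0.551 = 5.717.
CV = √(exp(σ²)−1) = √(exp(0.3038)−1) = 0.596.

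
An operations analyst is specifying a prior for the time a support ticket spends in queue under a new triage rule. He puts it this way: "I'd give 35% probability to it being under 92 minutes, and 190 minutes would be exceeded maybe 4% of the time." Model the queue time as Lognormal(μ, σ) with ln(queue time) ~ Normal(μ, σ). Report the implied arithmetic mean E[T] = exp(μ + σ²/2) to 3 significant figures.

E[T] ≈ 111 minutes

If T ~ Lognormal(μ,σ) then ln T ~ Normal(μ,σ), so the p-quantile of ln T is μ + z_p·σ.
ln(92) = 4.522 and ln(190) = 5.247; z_{0.35} = -0.3853, z_{0.96} = 1.751.
σ = (5.247 − 4.522)/(1.751 − (-0.3853)) = 0.340.
μ = 4.522 − (-0.3853)·0.340 = 4.653.
E[T] = exp(μ + σ²/2) = exp(4.653 + 0.0576) = 111 minutes.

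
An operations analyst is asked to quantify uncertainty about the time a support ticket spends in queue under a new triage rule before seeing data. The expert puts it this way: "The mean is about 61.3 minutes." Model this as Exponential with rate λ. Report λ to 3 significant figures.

λ ≈ 0.0163

Exponential mean = 1/λ, so λ = 1/61.3 = 0.0163.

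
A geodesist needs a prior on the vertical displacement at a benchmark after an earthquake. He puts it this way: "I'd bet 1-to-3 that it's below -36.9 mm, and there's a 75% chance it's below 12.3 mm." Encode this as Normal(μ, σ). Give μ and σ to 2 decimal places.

μ = -12.30, σ = 36.47

The p-quantile of Normal(μ,σ) is μ + z_p·σ, with z_{0.25} = -0.6745 and z_{0.75} = 0.6745.
Eliminate σ: μ = (z₂·x₁ − z₁·x₂)/(z₂ − z₁) = (0.6745·-36.9 − (-0.6745)·12.3)/1.349 = -12.30.
Then σ = (x₂ − x₁)/(z₂ − z₁) = (12.3 − -36.9)/1.349 = 36.47.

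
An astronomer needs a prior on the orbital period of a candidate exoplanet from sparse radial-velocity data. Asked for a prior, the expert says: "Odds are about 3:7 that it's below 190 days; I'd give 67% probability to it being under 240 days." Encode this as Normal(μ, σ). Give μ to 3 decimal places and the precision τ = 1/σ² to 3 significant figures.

For Normal(μ,σ), the p-quantile is μ + z_p·σ. Here z_{0.3} = -0.5244, z_{0.67} = 0.4399.
So 190 = μ − 0.5244σ and 240 = μ + 0.4399σ.
Subtracting: σ = (240 − 190)/(0.4399 − (-0.5244)) = 51.850.
Then μ = 190 − (-0.5244)·51.850 = 217.190.
Precision τ = 1/σ² = 1/51.85² = 0.000372.

μ = 217.190, τ = 0.000372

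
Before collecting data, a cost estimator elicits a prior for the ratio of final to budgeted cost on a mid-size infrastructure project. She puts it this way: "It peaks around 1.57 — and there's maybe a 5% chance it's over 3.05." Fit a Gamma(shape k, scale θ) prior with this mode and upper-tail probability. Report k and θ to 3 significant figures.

Gamma(k,θ) with k>1 has mode (k−1)θ, so θ = 1.57/(k−1).
Need P(X < 3.05) = 0.95 with θ tied to k this way. Start at k = 2, θ = 1.57: P(X<3.05) ≈ 0.578.
Too low — raise k to concentrate. Iterating converges to k ≈ 7.3.
Then θ = 1.57/(7.3−1) ≈ 0.249.

k ≈ 7.3, θ ≈ 0.249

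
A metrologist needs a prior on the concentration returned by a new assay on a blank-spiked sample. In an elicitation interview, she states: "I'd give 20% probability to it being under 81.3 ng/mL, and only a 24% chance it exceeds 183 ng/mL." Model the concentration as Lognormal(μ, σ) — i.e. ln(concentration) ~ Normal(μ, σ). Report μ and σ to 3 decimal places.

If T ~ Lognormal(μ,σ) then ln T ~ Normal(μ,σ), so the p-quantile of ln T is μ + z_p·σ.
ln(81.3) = 4.398 and ln(183) = 5.209; z_{0.2} = -0.8416, z_{0.76} = 0.7063.
σ = (5.209 − 4.398)/(0.7063 − (-0.8416)) = 0.524.
μ = 4.398 − (-0.8416)·0.524 = 4.839.

μ ≈ 4.839, σ ≈ 0.524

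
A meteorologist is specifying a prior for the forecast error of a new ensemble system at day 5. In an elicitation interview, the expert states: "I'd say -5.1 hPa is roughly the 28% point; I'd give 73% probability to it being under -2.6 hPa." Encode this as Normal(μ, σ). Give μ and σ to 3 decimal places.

The p-quantile of Normal(μ,σ) is μ + z_p·σ, with z_{0.28} = -0.5828 and z_{0.73} = 0.6128.
Eliminate σ: μ = (z₂·x₁ − z₁·x₂)/(z₂ − z₁) = (0.6128·-5.1 − (-0.5828)·-2.6)/1.196 = -3.881.
Then σ = (x₂ − x₁)/(z₂ − z₁) = (-2.6 − -5.1)/1.196 = 2.091.

μ = -3.881, σ = 2.091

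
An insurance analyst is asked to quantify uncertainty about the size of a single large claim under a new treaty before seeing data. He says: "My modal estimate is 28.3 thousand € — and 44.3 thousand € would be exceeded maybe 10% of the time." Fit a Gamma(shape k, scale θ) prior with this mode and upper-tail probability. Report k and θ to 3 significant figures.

k ≈ 10.3, θ ≈ 3.03

Gamma(k,θ) with k>1 has mode (k−1)θ, so θ = 28.3/(k−1).
Need P(X < 44.3) = 0.9 with θ tied to k this way. Start at k = 2, θ = 28.3: P(X<44.3) ≈ 0.464.
Too low — raise k to concentrate. Iterating converges to k ≈ 10.3.
Then θ = 28.3/(10.3−1) ≈ 3.03.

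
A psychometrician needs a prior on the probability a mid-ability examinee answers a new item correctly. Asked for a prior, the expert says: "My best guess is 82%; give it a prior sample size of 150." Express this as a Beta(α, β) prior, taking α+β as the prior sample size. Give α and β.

Under the effective-sample-size interpretation, Beta(α, β) has prior mean α/(α+β) and prior sample size α+β.
So α+β = 150 and α/(α+β) = 0.82, giving α = 0.82·150 = 123 and β = 150 − 123 = 27.

α = 123, β = 27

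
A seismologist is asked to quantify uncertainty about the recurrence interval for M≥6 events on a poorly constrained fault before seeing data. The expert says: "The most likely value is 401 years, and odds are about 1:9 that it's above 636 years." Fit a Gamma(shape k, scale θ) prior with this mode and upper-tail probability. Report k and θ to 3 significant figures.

k ≈ 9.82, θ ≈ 45.5

Gamma(k,θ) with k>1 has mode (k−1)θ, so θ = 401/(k−1).
Need P(X < 636) = 0.9 with θ tied to k this way. Start at k = 2, θ = 401: P(X<636) ≈ 0.471.
Too low — raise k to concentrate. Iterating converges to k ≈ 9.82.
Then θ = 401/(9.82−1) ≈ 45.5.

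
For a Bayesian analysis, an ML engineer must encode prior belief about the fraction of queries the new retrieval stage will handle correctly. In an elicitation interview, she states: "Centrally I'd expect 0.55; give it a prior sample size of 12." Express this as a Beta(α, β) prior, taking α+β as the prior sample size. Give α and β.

Under the effective-sample-size interpretation, Beta(α, β) has prior mean α/(α+β) and prior sample size α+β.
So α+β = 12 and α/(α+β) = 0.55, giving α = 0.55·12 = 6.6 and β = 12 − 6.6 = 5.4.

α = 6.6, β = 5.4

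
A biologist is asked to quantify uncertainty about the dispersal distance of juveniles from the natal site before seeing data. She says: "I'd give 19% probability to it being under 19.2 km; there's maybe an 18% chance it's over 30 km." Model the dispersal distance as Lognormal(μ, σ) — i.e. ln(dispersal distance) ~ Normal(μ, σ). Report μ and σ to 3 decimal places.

μ ≈ 3.173, σ ≈ 0.249

If T ~ Lognormal(μ,σ) then ln T ~ Normal(μ,σ), so the p-quantile of ln T is μ + z_p·σ.
ln(19.2) = 2.955 and ln(30) = 3.401; z_{0.19} = -0.8779, z_{0.82} = 0.9154.
σ = (3.401 − 2.955)/(0.9154 − (-0.8779)) = 0.249.
μ = 2.955 − (-0.8779)·0.249 = 3.173.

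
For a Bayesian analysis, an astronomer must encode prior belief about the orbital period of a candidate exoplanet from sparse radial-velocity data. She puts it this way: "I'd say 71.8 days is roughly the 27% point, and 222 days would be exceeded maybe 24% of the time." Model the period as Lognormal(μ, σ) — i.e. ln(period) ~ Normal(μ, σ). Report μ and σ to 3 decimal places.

If T ~ Lognormal(μ,σ) then ln T ~ Normal(μ,σ), so the p-quantile of ln T is μ + z_p·σ.
ln(71.8) = 4.274 and ln(222) = 5.403; z_{0.27} = -0.6128, z_{0.76} = 0.7063.
σ = (5.403 − 4.274)/(0.7063 − (-0.6128)) = 0.856.
μ = 4.274 − (-0.6128)·0.856 = 4.798.

μ ≈ 4.798, σ ≈ 0.856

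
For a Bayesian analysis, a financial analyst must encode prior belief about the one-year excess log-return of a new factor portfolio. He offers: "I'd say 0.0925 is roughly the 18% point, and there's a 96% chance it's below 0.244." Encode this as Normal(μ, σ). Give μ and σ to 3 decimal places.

For Normal(μ,σ), the p-quantile is μ + z_p·σ. Here z_{0.18} = -0.9154, z_{0.96} = 1.751.
So 0.0925 = μ − 0.9154σ and 0.244 = μ + 1.751σ.
Subtracting: σ = (0.244 − 0.0925)/(1.751 − (-0.9154)) = 0.057.
Then μ = 0.0925 − (-0.9154)·0.057 = 0.145.

μ = 0.145, σ = 0.057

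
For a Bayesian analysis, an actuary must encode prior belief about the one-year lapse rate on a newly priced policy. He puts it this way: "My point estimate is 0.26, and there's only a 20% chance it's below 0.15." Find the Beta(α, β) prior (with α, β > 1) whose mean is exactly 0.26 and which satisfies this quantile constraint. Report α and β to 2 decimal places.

α ≈ 3.04, β ≈ 8.64

With mean 0.26 fixed, write α = 0.26s, β = 0.74s where s = α+β.
Need P(θ < 0.15) = 0.2 under Beta(0.26s, 0.74s). Normal approximation: (q−m)/√(m(1−m)/s) ≈ z_{0.2} = -0.842, so s ≈ 0.26·0.74·(-0.842)²/(0.15−0.26)² = 11.3.
At s = 11.3: P(θ<0.15) ≈ 0.206. Adjusting to match 0.2 gives s ≈ 11.68.
So α = 0.26·11.68 ≈ 3.04, β = 0.74·11.68 ≈ 8.64.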